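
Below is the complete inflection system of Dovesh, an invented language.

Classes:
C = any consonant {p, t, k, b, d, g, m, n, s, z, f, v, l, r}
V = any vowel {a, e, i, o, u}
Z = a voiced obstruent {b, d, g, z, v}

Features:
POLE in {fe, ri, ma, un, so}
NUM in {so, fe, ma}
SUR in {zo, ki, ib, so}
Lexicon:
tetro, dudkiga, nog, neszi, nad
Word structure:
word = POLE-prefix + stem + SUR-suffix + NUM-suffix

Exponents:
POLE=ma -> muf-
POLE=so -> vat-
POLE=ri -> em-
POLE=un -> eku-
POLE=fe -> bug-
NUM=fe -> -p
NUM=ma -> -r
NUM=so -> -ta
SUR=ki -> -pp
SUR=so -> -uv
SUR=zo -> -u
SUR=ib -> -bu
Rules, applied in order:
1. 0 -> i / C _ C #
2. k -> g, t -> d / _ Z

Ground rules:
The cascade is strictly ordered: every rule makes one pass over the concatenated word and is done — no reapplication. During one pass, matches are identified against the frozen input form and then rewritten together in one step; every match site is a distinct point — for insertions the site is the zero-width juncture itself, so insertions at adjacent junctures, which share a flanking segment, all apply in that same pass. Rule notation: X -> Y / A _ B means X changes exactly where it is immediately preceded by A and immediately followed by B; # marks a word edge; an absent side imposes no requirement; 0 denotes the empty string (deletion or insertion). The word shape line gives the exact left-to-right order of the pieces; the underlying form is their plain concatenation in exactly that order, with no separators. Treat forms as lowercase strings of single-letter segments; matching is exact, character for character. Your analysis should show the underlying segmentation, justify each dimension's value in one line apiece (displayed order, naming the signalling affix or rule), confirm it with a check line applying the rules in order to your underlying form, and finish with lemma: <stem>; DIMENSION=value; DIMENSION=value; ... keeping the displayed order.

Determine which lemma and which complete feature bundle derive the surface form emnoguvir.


underlying: em-nog-uv-r
POLE=ri - signalled by the affix em-
NUM=ma - signalled by the affix -r
SUR=so - signalled by the affix -uv
check: emnoguvr -> emnoguvir -> emnoguvir
lemma: nog; POLE=ri; NUM=ma; SUR=so


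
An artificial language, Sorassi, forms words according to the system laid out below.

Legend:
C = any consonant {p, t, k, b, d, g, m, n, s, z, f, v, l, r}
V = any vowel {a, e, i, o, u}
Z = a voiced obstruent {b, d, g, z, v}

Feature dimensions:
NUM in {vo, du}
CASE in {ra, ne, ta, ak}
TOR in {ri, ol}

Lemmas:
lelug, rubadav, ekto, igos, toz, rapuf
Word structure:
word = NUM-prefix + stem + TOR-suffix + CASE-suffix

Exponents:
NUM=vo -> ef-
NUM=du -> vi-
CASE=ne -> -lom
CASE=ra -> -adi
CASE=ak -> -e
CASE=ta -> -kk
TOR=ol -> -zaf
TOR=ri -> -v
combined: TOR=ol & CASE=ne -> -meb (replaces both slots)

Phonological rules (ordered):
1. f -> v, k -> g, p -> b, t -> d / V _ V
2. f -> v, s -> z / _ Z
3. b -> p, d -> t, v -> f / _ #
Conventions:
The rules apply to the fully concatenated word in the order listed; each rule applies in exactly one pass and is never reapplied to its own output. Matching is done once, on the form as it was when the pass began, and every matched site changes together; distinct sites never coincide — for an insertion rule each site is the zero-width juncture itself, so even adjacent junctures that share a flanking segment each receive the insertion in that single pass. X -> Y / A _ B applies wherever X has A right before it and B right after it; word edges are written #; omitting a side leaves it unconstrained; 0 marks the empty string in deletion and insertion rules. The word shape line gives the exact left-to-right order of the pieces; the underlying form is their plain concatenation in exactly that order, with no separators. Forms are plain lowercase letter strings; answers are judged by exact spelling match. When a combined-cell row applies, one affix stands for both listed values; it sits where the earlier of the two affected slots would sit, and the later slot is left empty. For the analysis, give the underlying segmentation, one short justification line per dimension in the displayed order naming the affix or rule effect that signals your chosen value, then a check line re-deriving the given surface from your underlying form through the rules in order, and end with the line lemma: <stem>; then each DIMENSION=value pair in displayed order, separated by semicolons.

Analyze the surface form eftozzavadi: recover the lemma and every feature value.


underlying: ef-toz-zaf-adi
NUM=vo - signalled by the affix ef-
CASE=ra - signalled by the affix -adi
TOR=ol - signalled by the affix -zaf
check: eftozzafadi -> eftozzavadi -> eftozzavadi -> eftozzavadi
lemma: toz; NUM=vo; CASE=ra; TOR=ol


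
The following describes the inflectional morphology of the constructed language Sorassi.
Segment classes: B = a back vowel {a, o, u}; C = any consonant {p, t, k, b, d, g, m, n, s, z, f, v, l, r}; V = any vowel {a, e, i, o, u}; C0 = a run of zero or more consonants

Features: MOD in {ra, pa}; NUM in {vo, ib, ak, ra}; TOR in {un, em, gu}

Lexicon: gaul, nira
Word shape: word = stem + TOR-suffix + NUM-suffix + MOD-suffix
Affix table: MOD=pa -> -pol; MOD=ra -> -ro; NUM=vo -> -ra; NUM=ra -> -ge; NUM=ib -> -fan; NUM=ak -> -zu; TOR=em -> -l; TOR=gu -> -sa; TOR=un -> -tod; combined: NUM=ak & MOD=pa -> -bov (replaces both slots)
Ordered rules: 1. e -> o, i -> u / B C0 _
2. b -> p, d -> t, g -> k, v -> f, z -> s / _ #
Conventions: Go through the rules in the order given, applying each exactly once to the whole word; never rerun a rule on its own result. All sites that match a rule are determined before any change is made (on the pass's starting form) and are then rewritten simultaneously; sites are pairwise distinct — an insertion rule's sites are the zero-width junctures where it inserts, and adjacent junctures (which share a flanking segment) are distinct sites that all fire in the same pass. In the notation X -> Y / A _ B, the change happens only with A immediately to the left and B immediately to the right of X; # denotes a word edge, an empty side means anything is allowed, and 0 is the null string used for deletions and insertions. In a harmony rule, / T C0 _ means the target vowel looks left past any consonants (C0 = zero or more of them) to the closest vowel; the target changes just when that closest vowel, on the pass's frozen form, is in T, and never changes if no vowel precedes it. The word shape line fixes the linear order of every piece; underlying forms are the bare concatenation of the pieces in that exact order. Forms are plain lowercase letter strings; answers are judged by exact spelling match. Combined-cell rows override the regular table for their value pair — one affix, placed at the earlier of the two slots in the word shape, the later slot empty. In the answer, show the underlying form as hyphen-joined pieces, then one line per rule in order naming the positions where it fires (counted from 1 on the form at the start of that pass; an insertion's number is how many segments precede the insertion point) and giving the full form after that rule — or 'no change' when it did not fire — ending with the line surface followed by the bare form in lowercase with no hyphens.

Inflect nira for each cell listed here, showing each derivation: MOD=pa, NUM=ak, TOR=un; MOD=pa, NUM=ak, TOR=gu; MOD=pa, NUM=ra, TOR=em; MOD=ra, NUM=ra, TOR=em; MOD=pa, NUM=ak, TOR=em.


cell MOD=pa, NUM=ak, TOR=un:
underlying: nira-tod-bov
1. e -> o, i -> u / B C0 _: no change
2. b -> p, d -> t, g -> k, v -> f, z -> s / _ #: fires at position(s) 10: niratodbof
surface: niratodbof

cell MOD=pa, NUM=ak, TOR=gu:
underlying: nira-sa-bov
1. e -> o, i -> u / B C0 _: no change
2. b -> p, d -> t, g -> k, v -> f, z -> s / _ #: fires at position(s) 9: nirasabof
surface: nirasabof

cell MOD=pa, NUM=ra, TOR=em:
underlying: nira-l-ge-pol
1. e -> o, i -> u / B C0 _: fires at position(s) 7: niralgopol
2. b -> p, d -> t, g -> k, v -> f, z -> s / _ #: no change
surface: niralgopol

cell MOD=ra, NUM=ra, TOR=em:
underlying: nira-l-ge-ro
1. e -> o, i -> u / B C0 _: fires at position(s) 7: niralgoro
2. b -> p, d -> t, g -> k, v -> f, z -> s / _ #: no change
surface: niralgoro

cell MOD=pa, NUM=ak, TOR=em:
underlying: nira-l-bov
1. e -> o, i -> u / B C0 _: no change
2. b -> p, d -> t, g -> k, v -> f, z -> s / _ #: fires at position(s) 8: niralbof
surface: niralbof


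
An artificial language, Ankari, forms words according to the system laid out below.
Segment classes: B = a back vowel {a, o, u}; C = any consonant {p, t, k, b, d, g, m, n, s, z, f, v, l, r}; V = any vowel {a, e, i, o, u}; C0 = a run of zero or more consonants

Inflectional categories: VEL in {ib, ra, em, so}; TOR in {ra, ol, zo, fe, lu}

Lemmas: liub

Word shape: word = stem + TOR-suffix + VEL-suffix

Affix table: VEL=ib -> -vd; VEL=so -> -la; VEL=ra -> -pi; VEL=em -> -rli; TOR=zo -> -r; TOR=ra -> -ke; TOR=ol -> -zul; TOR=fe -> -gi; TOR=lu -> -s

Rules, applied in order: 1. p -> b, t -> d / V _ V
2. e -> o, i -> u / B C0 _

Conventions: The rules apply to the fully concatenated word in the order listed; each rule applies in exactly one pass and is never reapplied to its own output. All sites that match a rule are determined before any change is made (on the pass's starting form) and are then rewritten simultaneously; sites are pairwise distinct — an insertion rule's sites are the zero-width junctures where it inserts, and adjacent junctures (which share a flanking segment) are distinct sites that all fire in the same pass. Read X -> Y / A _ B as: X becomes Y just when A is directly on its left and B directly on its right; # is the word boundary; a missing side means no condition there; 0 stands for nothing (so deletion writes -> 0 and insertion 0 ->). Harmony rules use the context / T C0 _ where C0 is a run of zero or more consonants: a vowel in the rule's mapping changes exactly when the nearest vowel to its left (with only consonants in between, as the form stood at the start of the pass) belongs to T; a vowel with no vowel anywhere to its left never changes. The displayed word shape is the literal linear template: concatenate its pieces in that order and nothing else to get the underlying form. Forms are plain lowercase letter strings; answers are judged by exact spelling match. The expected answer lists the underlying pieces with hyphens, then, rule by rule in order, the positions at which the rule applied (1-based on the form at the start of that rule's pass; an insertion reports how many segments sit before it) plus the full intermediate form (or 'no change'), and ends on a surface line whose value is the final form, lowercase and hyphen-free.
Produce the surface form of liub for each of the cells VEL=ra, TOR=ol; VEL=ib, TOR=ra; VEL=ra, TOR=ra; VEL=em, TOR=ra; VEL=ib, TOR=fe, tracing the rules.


cell VEL=ra, TOR=ol:
underlying: liub-zul-pi
1. p -> b, t -> d / V _ V: no change
2. e -> o, i -> u / B C0 _: fires at position(s) 9: liubzulpu
surface: liubzulpu

cell VEL=ib, TOR=ra:
underlying: liub-ke-vd
1. p -> b, t -> d / V _ V: no change
2. e -> o, i -> u / B C0 _: fires at position(s) 6: liubkovd
surface: liubkovd

cell VEL=ra, TOR=ra:
underlying: liub-ke-pi
1. p -> b, t -> d / V _ V: fires at position(s) 7: liubkebi
2. e -> o, i -> u / B C0 _: fires at position(s) 6: liubkobi
surface: liubkobi

cell VEL=em, TOR=ra:
underlying: liub-ke-rli
1. p -> b, t -> d / V _ V: no change
2. e -> o, i -> u / B C0 _: fires at position(s) 6: liubkorli
surface: liubkorli

cell VEL=ib, TOR=fe:
underlying: liub-gi-vd
1. p -> b, t -> d / V _ V: no change
2. e -> o, i -> u / B C0 _: fires at position(s) 6: liubguvd
surface: liubguvd


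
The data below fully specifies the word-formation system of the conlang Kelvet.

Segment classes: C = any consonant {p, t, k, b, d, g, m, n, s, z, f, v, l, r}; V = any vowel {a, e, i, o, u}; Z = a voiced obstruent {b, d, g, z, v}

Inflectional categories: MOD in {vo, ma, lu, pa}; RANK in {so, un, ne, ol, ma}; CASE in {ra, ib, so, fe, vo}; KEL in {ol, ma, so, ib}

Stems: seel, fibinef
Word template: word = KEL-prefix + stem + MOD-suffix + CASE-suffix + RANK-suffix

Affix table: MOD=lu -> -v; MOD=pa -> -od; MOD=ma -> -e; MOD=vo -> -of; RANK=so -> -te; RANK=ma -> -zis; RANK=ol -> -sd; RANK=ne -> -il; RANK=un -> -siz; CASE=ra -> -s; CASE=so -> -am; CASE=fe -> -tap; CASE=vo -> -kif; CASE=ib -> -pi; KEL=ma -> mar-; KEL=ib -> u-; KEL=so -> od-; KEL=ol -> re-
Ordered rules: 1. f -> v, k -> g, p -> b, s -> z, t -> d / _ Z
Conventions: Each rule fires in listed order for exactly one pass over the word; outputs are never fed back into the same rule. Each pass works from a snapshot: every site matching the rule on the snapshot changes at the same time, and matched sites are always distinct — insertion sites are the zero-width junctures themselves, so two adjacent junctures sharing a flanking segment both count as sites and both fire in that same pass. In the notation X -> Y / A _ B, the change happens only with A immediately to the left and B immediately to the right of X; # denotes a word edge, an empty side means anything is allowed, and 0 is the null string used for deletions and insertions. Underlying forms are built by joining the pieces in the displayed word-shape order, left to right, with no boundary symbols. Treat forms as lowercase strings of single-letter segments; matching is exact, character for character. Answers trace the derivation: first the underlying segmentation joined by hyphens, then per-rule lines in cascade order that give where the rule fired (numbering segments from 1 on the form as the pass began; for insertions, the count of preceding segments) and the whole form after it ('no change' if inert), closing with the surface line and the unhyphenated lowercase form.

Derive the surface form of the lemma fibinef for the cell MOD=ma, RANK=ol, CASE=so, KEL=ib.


underlying: u-fibinef-e-am-sd
1. f -> v, k -> g, p -> b, s -> z, t -> d / _ Z: fires at position(s) 12: ufibinefeamzd
surface: ufibinefeamzd


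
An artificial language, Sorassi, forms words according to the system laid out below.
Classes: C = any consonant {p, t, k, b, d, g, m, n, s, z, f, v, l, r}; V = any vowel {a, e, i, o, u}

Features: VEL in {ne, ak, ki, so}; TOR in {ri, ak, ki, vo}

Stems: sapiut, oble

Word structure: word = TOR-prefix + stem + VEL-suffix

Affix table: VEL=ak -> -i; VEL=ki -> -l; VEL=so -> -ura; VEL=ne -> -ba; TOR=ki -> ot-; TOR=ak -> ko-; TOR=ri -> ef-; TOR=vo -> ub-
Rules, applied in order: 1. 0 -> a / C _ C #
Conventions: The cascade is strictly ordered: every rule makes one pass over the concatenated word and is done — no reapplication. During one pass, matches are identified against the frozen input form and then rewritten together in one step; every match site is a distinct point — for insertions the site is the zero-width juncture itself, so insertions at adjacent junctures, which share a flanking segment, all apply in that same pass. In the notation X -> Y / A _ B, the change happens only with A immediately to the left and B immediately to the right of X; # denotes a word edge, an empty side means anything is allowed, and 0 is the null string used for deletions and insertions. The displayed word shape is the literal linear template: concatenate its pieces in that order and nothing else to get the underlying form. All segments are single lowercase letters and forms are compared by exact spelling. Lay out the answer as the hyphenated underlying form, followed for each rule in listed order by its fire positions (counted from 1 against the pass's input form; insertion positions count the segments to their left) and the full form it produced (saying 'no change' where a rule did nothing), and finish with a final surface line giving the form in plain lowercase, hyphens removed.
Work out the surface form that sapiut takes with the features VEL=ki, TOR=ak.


underlying: ko-sapiut-l
1. 0 -> a / C _ C #: inserts after position(s) 8: kosapiutal
surface: kosapiutal


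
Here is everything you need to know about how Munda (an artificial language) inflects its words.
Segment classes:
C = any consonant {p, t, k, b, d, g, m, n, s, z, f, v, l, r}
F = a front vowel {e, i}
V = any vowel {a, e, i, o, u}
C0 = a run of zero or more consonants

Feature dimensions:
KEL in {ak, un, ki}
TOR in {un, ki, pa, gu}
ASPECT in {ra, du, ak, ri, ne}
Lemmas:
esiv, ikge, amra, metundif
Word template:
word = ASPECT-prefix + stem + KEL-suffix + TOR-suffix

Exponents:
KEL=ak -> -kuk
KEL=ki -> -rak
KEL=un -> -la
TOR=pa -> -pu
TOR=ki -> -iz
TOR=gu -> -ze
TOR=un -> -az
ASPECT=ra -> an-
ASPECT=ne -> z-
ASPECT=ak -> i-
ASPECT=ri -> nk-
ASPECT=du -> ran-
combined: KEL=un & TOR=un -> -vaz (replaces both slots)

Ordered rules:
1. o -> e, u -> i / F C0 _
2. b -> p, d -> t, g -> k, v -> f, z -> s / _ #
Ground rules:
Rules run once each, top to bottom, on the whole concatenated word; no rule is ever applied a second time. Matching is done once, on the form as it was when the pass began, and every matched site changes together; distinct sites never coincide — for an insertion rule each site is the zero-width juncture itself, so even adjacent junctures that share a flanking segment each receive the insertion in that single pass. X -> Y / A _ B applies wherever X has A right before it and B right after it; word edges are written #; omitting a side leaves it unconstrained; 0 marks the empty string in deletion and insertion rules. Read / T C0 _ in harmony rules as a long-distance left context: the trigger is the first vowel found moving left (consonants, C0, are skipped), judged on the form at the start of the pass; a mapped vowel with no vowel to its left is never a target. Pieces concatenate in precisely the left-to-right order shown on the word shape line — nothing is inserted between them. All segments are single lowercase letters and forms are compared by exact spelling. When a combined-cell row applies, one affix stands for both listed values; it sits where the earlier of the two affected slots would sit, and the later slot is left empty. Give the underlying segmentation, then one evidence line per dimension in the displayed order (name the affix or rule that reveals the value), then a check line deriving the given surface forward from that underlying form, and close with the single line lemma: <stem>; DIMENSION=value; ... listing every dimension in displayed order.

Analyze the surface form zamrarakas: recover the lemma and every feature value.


underlying: z-amra-rak-az
KEL=ki - signalled by the affix -rak
TOR=un - signalled by the affix -az
ASPECT=ne - signalled by the affix z-
check: zamrarakaz -> zamrarakaz -> zamrarakas
lemma: amra; KEL=ki; TOR=un; ASPECT=ne


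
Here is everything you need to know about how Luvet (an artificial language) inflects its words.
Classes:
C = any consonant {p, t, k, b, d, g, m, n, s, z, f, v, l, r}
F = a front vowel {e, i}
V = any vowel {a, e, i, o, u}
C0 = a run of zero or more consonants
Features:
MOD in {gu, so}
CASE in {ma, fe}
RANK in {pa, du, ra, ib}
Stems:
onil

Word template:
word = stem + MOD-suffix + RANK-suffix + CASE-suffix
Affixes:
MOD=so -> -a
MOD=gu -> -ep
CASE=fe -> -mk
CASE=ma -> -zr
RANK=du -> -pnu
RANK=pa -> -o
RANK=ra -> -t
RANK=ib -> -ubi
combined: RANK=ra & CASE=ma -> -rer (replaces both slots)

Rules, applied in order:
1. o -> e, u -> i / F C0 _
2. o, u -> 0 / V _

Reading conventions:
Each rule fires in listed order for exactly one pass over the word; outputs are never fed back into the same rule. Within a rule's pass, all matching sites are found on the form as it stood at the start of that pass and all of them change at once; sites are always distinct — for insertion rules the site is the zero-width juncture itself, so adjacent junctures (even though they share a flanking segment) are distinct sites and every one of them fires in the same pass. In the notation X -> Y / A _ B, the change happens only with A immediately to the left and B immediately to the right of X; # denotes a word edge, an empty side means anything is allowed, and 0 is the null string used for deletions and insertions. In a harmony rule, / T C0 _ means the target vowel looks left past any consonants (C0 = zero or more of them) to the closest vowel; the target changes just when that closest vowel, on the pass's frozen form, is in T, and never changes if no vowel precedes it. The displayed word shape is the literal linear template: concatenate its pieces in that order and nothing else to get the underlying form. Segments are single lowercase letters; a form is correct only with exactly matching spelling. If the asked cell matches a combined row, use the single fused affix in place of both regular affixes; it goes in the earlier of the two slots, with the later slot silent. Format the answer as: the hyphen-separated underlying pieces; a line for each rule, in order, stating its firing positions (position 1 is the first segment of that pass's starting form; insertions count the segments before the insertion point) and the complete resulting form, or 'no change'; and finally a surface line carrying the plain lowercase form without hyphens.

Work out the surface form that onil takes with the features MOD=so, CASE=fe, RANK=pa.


underlying: onil-a-o-mk
1. o -> e, u -> i / F C0 _: no change
2. o, u -> 0 / V _: fires at position(s) 6: onilamk
surface: onilamk


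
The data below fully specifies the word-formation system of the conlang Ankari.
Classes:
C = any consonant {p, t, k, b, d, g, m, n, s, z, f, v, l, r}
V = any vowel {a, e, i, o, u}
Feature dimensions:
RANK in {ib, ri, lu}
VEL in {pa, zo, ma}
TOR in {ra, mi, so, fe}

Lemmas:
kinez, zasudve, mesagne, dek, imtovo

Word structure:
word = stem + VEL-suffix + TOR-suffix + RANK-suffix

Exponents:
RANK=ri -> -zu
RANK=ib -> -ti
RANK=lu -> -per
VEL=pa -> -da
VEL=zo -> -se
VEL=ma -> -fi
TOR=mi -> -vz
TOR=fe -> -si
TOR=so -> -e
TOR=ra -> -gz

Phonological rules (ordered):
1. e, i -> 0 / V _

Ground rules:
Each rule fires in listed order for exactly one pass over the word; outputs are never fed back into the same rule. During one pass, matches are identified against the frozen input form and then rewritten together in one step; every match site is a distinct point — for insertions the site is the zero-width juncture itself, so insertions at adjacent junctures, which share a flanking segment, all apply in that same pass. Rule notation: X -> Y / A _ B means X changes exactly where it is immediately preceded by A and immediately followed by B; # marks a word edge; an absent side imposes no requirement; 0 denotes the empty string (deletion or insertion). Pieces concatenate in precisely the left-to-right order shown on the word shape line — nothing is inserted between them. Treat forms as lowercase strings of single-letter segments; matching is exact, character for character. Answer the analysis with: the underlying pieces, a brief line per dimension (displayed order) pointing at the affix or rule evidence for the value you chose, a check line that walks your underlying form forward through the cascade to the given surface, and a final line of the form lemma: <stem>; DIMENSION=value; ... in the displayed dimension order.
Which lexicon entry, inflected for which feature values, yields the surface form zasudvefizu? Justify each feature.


underlying: zasudve-fi-e-zu
RANK=ri - signalled by the affix -zu
VEL=ma - signalled by the affix -fi
TOR=so - signalled by the affix -e
check: zasudvefiezu -> zasudvefizu
lemma: zasudve; RANK=ri; VEL=ma; TOR=so


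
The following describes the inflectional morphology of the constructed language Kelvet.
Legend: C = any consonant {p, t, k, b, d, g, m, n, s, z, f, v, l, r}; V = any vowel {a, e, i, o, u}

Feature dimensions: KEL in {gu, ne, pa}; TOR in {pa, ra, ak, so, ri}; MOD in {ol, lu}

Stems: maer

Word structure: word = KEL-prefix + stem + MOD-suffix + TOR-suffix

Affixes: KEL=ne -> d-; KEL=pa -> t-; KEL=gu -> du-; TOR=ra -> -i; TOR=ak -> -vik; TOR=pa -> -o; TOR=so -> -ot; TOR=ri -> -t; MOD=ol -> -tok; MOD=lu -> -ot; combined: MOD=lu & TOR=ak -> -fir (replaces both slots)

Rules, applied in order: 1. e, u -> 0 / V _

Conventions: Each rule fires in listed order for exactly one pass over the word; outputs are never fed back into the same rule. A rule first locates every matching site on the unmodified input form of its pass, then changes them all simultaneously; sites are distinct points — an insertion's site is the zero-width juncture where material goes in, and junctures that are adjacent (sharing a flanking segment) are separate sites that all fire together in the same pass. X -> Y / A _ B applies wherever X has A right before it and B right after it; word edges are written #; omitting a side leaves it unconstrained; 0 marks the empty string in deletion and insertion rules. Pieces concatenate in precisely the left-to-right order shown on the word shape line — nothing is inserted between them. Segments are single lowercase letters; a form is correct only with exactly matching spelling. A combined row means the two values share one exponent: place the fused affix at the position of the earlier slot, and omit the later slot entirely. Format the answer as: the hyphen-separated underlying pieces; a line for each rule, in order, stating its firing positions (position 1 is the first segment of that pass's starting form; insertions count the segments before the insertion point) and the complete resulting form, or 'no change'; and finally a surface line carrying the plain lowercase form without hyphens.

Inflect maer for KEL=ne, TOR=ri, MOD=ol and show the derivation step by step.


underlying: d-maer-tok-t
1. e, u -> 0 / V _: fires at position(s) 4: dmartokt
surface: dmartokt


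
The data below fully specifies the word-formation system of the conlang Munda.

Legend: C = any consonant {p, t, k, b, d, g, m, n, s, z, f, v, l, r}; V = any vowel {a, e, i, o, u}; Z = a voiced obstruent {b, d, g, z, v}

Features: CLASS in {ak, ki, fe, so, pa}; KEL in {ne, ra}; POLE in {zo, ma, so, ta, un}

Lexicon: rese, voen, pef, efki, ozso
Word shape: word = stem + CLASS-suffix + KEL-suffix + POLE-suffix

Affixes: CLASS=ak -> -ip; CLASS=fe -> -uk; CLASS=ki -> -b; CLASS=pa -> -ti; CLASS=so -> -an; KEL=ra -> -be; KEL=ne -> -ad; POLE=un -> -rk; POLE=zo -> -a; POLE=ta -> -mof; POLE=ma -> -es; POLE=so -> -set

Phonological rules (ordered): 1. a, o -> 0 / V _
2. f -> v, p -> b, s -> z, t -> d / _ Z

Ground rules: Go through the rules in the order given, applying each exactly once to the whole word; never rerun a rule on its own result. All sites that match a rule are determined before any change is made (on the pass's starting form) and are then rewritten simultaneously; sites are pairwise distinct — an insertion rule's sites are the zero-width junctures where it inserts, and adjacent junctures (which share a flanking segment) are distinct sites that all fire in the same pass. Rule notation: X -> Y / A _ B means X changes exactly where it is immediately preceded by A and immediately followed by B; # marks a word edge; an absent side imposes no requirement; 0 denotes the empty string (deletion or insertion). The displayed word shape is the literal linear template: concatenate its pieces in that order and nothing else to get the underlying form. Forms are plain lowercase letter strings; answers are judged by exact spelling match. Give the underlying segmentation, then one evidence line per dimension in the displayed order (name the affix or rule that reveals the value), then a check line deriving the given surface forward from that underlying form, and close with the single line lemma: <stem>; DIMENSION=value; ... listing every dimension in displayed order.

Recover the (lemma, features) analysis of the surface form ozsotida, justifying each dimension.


underlying: ozso-ti-ad-a
CLASS=pa - signalled by the affix -ti
KEL=ne - signalled by the affix -ad
POLE=zo - signalled by the affix -a
check: ozsotiada -> ozsotida -> ozsotida
lemma: ozso; CLASS=pa; KEL=ne; POLE=zo


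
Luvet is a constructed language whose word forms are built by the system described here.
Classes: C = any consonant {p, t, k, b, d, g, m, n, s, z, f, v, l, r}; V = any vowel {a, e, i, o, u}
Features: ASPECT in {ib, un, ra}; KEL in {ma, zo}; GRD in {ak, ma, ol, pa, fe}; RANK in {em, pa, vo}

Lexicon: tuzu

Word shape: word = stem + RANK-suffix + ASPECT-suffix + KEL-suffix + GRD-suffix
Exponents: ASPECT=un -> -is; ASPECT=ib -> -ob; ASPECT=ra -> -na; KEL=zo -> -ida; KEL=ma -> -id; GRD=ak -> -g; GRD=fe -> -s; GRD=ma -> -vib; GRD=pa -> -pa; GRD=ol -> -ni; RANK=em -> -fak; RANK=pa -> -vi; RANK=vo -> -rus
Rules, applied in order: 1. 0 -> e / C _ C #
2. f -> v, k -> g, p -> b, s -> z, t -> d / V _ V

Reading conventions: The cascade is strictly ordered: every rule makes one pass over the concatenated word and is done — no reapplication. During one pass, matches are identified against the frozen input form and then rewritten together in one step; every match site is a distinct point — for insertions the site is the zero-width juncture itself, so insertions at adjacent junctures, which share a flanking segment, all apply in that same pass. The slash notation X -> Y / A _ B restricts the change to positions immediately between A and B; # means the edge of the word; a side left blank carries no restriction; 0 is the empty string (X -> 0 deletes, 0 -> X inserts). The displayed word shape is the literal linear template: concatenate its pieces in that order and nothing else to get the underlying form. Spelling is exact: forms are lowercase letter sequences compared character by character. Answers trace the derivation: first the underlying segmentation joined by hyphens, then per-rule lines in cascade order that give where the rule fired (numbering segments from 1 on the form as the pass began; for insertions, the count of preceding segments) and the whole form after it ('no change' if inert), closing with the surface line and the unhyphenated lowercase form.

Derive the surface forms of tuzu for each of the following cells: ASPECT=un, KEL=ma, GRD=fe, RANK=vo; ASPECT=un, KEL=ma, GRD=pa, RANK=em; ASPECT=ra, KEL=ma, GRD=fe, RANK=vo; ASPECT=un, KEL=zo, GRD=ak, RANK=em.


cell ASPECT=un, KEL=ma, GRD=fe, RANK=vo:
underlying: tuzu-rus-is-id-s
1. 0 -> e / C _ C #: inserts after position(s) 11: tuzurusisides
2. f -> v, k -> g, p -> b, s -> z, t -> d / V _ V: fires at position(s) 7, 9: tuzuruzizides
surface: tuzuruzizides

cell ASPECT=un, KEL=ma, GRD=pa, RANK=em:
underlying: tuzu-fak-is-id-pa
1. 0 -> e / C _ C #: no change
2. f -> v, k -> g, p -> b, s -> z, t -> d / V _ V: fires at position(s) 5, 7, 9: tuzuvagizidpa
surface: tuzuvagizidpa

cell ASPECT=ra, KEL=ma, GRD=fe, RANK=vo:
underlying: tuzu-rus-na-id-s
1. 0 -> e / C _ C #: inserts after position(s) 11: tuzurusnaides
2. f -> v, k -> g, p -> b, s -> z, t -> d / V _ V: no change
surface: tuzurusnaides

cell ASPECT=un, KEL=zo, GRD=ak, RANK=em:
underlying: tuzu-fak-is-ida-g
1. 0 -> e / C _ C #: no change
2. f -> v, k -> g, p -> b, s -> z, t -> d / V _ V: fires at position(s) 5, 7, 9: tuzuvagizidag
surface: tuzuvagizidag


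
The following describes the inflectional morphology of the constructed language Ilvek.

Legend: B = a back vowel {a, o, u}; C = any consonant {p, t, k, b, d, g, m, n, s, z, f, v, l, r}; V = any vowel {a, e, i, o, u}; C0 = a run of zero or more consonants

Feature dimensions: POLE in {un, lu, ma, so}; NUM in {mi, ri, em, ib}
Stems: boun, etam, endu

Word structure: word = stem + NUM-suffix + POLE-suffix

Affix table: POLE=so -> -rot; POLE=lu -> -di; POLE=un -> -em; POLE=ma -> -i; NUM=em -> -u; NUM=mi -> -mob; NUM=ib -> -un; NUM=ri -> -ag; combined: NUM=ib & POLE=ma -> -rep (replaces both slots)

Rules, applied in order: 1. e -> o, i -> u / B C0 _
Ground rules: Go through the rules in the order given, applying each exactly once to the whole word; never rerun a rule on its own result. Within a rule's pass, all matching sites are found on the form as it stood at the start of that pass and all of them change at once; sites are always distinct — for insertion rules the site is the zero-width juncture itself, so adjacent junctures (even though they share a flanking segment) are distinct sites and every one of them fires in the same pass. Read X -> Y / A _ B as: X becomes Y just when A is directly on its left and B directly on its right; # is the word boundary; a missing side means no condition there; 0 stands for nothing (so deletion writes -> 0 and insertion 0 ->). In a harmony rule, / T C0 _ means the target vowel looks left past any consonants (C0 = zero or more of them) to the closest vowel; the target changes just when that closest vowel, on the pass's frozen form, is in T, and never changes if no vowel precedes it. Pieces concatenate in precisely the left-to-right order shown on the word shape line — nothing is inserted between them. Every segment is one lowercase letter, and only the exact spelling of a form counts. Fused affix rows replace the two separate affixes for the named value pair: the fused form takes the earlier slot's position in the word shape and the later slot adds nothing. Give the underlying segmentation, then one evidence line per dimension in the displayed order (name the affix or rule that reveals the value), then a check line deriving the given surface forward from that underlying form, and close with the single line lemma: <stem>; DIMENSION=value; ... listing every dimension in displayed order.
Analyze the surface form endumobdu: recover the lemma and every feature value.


underlying: endu-mob-di
POLE=lu - signalled by the affix -di
NUM=mi - signalled by the affix -mob
check: endumobdi -> endumobdu
lemma: endu; POLE=lu; NUM=mi


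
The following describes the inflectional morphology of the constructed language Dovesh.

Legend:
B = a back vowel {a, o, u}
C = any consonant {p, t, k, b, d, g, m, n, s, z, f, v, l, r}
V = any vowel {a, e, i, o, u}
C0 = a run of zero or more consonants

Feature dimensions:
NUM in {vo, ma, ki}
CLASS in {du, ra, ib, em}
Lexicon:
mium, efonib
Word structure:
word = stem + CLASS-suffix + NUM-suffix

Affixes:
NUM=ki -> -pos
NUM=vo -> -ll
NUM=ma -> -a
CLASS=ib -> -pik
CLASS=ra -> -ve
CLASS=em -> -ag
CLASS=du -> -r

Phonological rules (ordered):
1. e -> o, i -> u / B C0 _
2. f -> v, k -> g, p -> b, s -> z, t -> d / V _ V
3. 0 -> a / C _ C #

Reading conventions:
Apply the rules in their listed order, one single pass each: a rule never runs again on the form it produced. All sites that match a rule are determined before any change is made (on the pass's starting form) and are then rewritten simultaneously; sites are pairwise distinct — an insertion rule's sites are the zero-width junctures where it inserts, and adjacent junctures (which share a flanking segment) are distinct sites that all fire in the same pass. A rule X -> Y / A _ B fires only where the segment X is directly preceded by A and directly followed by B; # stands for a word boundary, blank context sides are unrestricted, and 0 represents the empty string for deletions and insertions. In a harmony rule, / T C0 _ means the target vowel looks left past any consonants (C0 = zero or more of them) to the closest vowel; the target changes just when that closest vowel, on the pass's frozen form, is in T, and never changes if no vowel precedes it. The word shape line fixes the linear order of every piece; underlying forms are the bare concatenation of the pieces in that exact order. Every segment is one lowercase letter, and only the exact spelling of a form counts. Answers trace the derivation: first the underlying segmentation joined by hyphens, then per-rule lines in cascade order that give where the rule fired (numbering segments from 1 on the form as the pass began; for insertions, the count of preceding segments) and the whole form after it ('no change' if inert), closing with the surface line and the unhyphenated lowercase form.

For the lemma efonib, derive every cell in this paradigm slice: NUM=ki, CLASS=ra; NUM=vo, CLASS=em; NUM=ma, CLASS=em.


cell NUM=ki, CLASS=ra:
underlying: efonib-ve-pos
1. e -> o, i -> u / B C0 _: fires at position(s) 5: efonubvepos
2. f -> v, k -> g, p -> b, s -> z, t -> d / V _ V: fires at position(s) 2, 9: evonubvebos
3. 0 -> a / C _ C #: no change
surface: evonubvebos

cell NUM=vo, CLASS=em:
underlying: efonib-ag-ll
1. e -> o, i -> u / B C0 _: fires at position(s) 5: efonubagll
2. f -> v, k -> g, p -> b, s -> z, t -> d / V _ V: fires at position(s) 2: evonubagll
3. 0 -> a / C _ C #: inserts after position(s) 9: evonubaglal
surface: evonubaglal

cell NUM=ma, CLASS=em:
underlying: efonib-ag-a
1. e -> o, i -> u / B C0 _: fires at position(s) 5: efonubaga
2. f -> v, k -> g, p -> b, s -> z, t -> d / V _ V: fires at position(s) 2: evonubaga
3. 0 -> a / C _ C #: no change
surface: evonubaga


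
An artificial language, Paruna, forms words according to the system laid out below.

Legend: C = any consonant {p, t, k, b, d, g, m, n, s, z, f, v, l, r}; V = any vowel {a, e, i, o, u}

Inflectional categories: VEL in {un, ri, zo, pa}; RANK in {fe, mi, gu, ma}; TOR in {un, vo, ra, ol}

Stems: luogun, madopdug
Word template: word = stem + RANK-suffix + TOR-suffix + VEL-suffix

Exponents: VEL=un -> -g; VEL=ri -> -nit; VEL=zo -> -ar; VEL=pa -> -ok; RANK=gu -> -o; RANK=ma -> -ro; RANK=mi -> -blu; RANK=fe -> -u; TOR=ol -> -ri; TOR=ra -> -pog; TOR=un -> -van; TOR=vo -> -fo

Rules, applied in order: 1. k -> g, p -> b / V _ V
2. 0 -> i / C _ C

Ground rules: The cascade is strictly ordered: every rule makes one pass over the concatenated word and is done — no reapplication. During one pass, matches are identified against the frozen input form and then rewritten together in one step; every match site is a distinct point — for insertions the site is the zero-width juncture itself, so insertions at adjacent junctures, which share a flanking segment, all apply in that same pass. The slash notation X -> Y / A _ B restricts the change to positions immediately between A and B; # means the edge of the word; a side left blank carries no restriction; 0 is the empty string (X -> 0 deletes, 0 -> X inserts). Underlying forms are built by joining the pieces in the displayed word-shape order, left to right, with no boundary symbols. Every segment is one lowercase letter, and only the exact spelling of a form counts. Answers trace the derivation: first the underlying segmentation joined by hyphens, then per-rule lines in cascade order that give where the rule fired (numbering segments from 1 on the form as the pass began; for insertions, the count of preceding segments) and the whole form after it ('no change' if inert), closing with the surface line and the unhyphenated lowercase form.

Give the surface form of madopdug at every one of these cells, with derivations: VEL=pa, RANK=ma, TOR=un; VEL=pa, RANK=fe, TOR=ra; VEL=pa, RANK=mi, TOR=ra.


cell VEL=pa, RANK=ma, TOR=un:
underlying: madopdug-ro-van-ok
1. k -> g, p -> b / V _ V: no change
2. 0 -> i / C _ C: inserts after position(s) 5, 8: madopidugirovanok
surface: madopidugirovanok

cell VEL=pa, RANK=fe, TOR=ra:
underlying: madopdug-u-pog-ok
1. k -> g, p -> b / V _ V: fires at position(s) 10: madopdugubogok
2. 0 -> i / C _ C: inserts after position(s) 5: madopidugubogok
surface: madopidugubogok

cell VEL=pa, RANK=mi, TOR=ra:
underlying: madopdug-blu-pog-ok
1. k -> g, p -> b / V _ V: fires at position(s) 12: madopdugblubogok
2. 0 -> i / C _ C: inserts after position(s) 5, 8, 9: madopidugibilubogok
surface: madopidugibilubogok


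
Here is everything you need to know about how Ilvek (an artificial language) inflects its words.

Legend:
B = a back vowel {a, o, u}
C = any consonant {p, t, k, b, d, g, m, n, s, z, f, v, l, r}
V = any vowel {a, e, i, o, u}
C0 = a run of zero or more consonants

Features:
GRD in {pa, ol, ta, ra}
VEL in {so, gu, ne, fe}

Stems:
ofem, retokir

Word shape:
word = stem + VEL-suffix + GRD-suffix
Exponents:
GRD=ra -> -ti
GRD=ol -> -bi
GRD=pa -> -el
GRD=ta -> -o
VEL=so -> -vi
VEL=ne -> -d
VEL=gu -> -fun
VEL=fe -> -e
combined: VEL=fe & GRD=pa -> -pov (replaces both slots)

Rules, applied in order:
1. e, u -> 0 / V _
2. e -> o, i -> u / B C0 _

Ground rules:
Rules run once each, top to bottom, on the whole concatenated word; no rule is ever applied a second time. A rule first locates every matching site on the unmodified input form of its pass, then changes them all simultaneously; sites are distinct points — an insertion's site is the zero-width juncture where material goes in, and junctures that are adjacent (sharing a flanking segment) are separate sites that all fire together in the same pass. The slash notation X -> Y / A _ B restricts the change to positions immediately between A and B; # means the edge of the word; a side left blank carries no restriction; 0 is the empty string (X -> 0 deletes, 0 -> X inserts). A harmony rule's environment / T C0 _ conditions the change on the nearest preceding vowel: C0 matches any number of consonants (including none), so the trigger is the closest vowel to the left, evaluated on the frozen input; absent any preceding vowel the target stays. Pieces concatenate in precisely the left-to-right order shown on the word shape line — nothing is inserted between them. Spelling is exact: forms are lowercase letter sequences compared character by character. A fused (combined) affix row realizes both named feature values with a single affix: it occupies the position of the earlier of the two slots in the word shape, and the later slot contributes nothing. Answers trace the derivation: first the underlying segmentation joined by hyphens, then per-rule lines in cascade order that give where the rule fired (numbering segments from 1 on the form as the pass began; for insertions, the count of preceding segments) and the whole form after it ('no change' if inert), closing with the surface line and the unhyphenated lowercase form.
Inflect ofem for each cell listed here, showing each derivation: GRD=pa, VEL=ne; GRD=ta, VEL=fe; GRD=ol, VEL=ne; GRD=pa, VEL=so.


cell GRD=pa, VEL=ne:
underlying: ofem-d-el
1. e, u -> 0 / V _: no change
2. e -> o, i -> u / B C0 _: fires at position(s) 3: ofomdel
surface: ofomdel

cell GRD=ta, VEL=fe:
underlying: ofem-e-o
1. e, u -> 0 / V _: no change
2. e -> o, i -> u / B C0 _: fires at position(s) 3: ofomeo
surface: ofomeo

cell GRD=ol, VEL=ne:
underlying: ofem-d-bi
1. e, u -> 0 / V _: no change
2. e -> o, i -> u / B C0 _: fires at position(s) 3: ofomdbi
surface: ofomdbi

cell GRD=pa, VEL=so:
underlying: ofem-vi-el
1. e, u -> 0 / V _: fires at position(s) 7: ofemvil
2. e -> o, i -> u / B C0 _: fires at position(s) 3: ofomvil
surface: ofomvil
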